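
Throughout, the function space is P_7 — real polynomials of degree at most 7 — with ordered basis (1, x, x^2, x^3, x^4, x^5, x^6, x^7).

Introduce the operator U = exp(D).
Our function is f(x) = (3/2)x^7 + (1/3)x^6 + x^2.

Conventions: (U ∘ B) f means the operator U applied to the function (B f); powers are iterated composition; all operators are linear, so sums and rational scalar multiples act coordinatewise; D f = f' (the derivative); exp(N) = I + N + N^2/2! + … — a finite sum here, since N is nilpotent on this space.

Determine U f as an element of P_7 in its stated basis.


g(x) = (3/2)x^7 + (65/6)x^6 + (67/2)x^5 + (115/2)x^4 + (355/6)x^3 + (75/2)x^2 + (29/2)x + 17/6

order-1 term: (21/2)x^6 + 2x^5 + 2x
order-2 term: (63/2)x^5 + 5x^4 + 1
order-3 term: (105/2)x^4 + (20/3)x^3
order-4 term: (105/2)x^3 + 5x^2
order-5 term: (63/2)x^2 + 2x
order-6 term: (21/2)x + 1/3
order-7 term: 3/2
the series for exp(D) f terminates at order 7
exp(D) f = (3/2)x^7 + (65/6)x^6 + (67/2)x^5 + (115/2)x^4 + (355/6)x^3 + (75/2)x^2 + (29/2)x + 17/6


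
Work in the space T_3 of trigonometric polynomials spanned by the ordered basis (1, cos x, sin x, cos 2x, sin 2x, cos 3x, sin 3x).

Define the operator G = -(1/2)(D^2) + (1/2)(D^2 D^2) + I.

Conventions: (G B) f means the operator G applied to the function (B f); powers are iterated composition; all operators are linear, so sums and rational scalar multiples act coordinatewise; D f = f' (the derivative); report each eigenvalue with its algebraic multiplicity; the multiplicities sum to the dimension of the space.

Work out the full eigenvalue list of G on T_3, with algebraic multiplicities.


λ = 1 (multiplicity 1), λ = 2 (multiplicity 2), λ = 11 (multiplicity 2), λ = 46 (multiplicity 2)

image of 1: 1
image of cos x: 2cos x
image of sin x: 2sin x
image of cos 2x: 11cos 2x
image of sin 2x: 11sin 2x
image of cos 3x: 46cos 3x
image of sin 3x: 46sin 3x
the matrix is diagonal; its diagonal is (1, 2, 2, 11, 11, 46, 46)
for a triangular matrix the eigenvalues are the diagonal entries, with algebraic multiplicity their repetition count


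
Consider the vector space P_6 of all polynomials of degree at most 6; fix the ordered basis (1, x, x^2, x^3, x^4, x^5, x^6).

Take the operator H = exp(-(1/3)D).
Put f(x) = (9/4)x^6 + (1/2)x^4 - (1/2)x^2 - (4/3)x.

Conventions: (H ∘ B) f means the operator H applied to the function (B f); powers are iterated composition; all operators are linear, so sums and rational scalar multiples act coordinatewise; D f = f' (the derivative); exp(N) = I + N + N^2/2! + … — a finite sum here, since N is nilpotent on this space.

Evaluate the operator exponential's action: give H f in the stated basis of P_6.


g(x) = (9/4)x^6 - (9/2)x^5 + (17/4)x^4 - (7/3)x^3 + (1/4)x^2 - (61/54)x + 43/108

order-1 term: -(9/2)x^5 - (2/3)x^3 + (1/3)x + 4/9
order-2 term: (15/4)x^4 + (1/3)x^2 - 1/18
order-3 term: -(5/3)x^3 - (2/27)x
order-4 term: (5/12)x^2 + 1/162
order-5 term: -(1/18)x
order-6 term: 1/324
the series for exp(-(1/3)D) f terminates at order 6
exp(-(1/3)D) f = (9/4)x^6 - (9/2)x^5 + (17/4)x^4 - (7/3)x^3 + (1/4)x^2 - (61/54)x + 43/108


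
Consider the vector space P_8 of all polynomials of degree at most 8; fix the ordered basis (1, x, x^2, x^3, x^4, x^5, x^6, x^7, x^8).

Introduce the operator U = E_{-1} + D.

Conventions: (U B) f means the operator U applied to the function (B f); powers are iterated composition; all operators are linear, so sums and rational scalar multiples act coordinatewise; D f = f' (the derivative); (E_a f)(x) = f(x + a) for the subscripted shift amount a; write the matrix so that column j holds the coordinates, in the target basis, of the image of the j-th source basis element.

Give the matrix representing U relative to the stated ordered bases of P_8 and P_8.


the matrix is [[1, 0, 1, -1, 1, -1, 1, -1, 1]; [0, 1, 0, 3, -4, 5, -6, 7, -8]; [0, 0, 1, 0, 6, -10, 15, -21, 28]; [0, 0, 0, 1, 0, 10, -20, 35, -56]; [0, 0, 0, 0, 1, 0, 15, -35, 70]; [0, 0, 0, 0, 0, 1, 0, 21, -56]; [0, 0, 0, 0, 0, 0, 1, 0, 28]; [0, 0, 0, 0, 0, 0, 0, 1, 0]; [0, 0, 0, 0, 0, 0, 0, 0, 1]] (rows listed top to bottom)

image of 1: 1
image of x: x
image of x^2: x^2 + 1
image of x^3: x^3 + 3x - 1
image of x^4: x^4 + 6x^2 - 4x + 1
image of x^5: x^5 + 10x^3 - 10x^2 + 5x - 1
image of x^6: x^6 + 15x^4 - 20x^3 + 15x^2 - 6x + 1
image of x^7: x^7 + 21x^5 - 35x^4 + 35x^3 - 21x^2 + 7x - 1
image of x^8: x^8 + 28x^6 - 56x^5 + 70x^4 - 56x^3 + 28x^2 - 8x + 1
each image's coordinates form column j of the matrix


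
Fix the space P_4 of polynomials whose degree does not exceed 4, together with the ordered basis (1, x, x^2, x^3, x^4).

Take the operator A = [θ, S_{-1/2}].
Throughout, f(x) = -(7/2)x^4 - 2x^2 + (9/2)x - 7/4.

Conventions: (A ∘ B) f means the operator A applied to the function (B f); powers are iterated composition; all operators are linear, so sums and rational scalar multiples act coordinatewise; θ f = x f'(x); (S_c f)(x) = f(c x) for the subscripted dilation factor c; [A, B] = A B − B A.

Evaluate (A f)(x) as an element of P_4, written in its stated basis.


S_{-1/2} f = -(7/32)x^4 - (1/2)x^2 - (9/4)x - 7/4
θ S_{-1/2} f = -(7/8)x^4 - x^2 - (9/4)x
θ f = -14x^4 - 4x^2 + (9/2)x
S_{-1/2} θ f = -(7/8)x^4 - x^2 - (9/4)x
[θ, S_{-1/2}] f = 0

the result is g(x) = 0


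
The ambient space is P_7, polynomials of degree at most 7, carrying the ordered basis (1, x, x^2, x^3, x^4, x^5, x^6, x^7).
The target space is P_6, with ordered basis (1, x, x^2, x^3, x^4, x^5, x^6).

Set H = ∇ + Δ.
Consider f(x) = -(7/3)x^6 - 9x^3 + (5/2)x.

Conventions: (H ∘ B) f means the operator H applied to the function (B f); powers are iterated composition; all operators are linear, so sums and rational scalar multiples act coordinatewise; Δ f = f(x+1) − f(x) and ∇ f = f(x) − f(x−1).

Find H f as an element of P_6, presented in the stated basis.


g(x) = -28x^5 - (280/3)x^3 - 54x^2 - 28x - 13

∇ f = -14x^5 + 35x^4 - (140/3)x^3 + 8x^2 + 13x - 25/6
Δ f = -14x^5 - 35x^4 - (140/3)x^3 - 62x^2 - 41x - 53/6
(∇ + Δ) f = -28x^5 - (280/3)x^3 - 54x^2 - 28x - 13


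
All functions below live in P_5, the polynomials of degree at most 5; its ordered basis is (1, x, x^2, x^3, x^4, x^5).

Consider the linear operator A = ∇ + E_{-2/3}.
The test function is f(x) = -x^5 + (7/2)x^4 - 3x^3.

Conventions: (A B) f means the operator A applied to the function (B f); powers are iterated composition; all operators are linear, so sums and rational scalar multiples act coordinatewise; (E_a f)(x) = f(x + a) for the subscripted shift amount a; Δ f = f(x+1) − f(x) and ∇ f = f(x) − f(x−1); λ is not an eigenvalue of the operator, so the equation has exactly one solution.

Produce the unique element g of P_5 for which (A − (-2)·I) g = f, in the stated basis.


write g with unknown coordinates in the stated basis and equate coefficients in (A − (-2)·I) g = f
solving from the highest basis element down gives g = -(1/3)x^5 + (73/54)x^4 - (539/243)x^3 + (2204/729)x^2 - (23740/6561)x + 229145/118098
check: A g = -(1/3)x^5 + (43/54)x^4 + (349/243)x^3 - (4408/729)x^2 + (47480/6561)x - 229145/59049
so A g − (-2)·g = -x^5 + (7/2)x^4 - 3x^3 = f ✓

the image equals g(x) = -(1/3)x^5 + (73/54)x^4 - (539/243)x^3 + (2204/729)x^2 - (23740/6561)x + 229145/118098


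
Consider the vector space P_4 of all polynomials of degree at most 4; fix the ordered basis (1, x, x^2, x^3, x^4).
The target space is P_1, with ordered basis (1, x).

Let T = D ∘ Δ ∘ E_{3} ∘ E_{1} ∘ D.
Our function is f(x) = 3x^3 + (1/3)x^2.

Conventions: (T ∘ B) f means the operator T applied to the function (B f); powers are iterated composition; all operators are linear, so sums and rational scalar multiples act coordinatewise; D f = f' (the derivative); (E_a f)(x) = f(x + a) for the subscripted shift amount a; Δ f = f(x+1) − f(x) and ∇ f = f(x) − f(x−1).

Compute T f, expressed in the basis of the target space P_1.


g(x) = 18

D f = 9x^2 + (2/3)x
E_{1} D f = 9x^2 + (56/3)x + 29/3
E_{3} E_{1} D f = 9x^2 + (218/3)x + 440/3
Δ (E_{3} ∘ E_{1} ∘ D) f = 18x + 245/3
D Δ (E_{3} ∘ E_{1} ∘ D) f = 18


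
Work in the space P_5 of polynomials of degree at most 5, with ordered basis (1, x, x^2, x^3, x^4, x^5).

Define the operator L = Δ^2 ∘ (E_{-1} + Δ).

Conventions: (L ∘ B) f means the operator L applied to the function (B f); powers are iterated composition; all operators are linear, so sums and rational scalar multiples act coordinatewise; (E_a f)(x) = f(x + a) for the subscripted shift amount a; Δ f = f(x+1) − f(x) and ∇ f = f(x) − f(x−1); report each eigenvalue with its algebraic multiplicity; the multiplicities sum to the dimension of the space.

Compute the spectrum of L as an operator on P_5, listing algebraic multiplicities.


λ = 0 (multiplicity 6)

image of 1: 0
image of x: 0
image of x^2: 2
image of x^3: 6x + 6
image of x^4: 12x^2 + 24x + 38
image of x^5: 20x^3 + 60x^2 + 190x + 150
the matrix is upper triangular; its diagonal is (0, 0, 0, 0, 0, 0)
for a triangular matrix the eigenvalues are the diagonal entries, with algebraic multiplicity their repetition count


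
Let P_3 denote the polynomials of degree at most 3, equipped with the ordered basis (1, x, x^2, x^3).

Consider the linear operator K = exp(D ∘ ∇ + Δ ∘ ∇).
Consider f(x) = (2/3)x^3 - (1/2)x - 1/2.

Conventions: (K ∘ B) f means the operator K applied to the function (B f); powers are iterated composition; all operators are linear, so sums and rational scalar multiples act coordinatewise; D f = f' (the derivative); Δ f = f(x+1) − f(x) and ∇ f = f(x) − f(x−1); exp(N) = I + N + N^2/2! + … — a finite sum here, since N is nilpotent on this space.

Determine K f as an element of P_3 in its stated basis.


order-1 term: 8x - 2
the series for exp(D ∘ ∇ + Δ ∘ ∇) f terminates at order 1
exp(D ∘ ∇ + Δ ∘ ∇) f = (2/3)x^3 + (15/2)x - 5/2

g(x) = (2/3)x^3 + (15/2)x - 5/2


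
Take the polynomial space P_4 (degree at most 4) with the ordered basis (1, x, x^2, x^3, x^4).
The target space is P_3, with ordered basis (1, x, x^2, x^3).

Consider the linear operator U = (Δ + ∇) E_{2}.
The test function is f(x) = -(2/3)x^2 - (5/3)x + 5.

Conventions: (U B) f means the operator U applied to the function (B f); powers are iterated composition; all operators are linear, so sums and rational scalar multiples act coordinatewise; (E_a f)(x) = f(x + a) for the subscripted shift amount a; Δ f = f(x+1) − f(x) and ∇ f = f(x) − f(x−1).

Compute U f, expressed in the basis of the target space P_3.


the image equals g(x) = -(8/3)x - 26/3

E_{2} f = -(2/3)x^2 - (13/3)x - 1
Δ E_{2} f = -(4/3)x - 5
∇ E_{2} f = -(4/3)x - 11/3
(Δ + ∇) E_{2} f = -(8/3)x - 26/3


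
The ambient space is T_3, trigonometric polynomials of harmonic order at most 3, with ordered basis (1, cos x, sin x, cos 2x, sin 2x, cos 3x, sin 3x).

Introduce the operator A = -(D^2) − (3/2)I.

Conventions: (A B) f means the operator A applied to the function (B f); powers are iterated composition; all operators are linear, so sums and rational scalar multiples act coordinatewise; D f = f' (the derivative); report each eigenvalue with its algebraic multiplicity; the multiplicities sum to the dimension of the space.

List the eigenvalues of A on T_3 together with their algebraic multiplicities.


λ = -3/2 (multiplicity 1), λ = -1/2 (multiplicity 2), λ = 5/2 (multiplicity 2), λ = 15/2 (multiplicity 2)

image of 1: -3/2
image of cos x: -(1/2)cos x
image of sin x: -(1/2)sin x
image of cos 2x: (5/2)cos 2x
image of sin 2x: (5/2)sin 2x
image of cos 3x: (15/2)cos 3x
image of sin 3x: (15/2)sin 3x
the matrix is diagonal; its diagonal is (-3/2, -1/2, -1/2, 5/2, 5/2, 15/2, 15/2)
for a triangular matrix the eigenvalues are the diagonal entries, with algebraic multiplicity their repetition count


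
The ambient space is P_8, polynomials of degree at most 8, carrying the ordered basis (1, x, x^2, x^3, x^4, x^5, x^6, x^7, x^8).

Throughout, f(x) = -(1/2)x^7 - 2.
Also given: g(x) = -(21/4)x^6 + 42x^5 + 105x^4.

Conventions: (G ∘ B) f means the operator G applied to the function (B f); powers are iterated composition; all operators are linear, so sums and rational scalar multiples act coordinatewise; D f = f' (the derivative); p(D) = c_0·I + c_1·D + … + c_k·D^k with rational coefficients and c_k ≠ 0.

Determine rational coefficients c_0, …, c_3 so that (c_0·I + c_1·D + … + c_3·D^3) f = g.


c_0 = 0, c_1 = 3/2, c_2 = -2, c_3 = -1

D^0 f = -(1/2)x^7 - 2
D^1 f = -(7/2)x^6
D^2 f = -21x^5
D^3 f = -105x^4
matching coefficients of g against c_0 f + c_1 Df + … from the top degree down determines the c_i
solution: c_0 = 0, c_1 = 3/2, c_2 = -2, c_3 = -1


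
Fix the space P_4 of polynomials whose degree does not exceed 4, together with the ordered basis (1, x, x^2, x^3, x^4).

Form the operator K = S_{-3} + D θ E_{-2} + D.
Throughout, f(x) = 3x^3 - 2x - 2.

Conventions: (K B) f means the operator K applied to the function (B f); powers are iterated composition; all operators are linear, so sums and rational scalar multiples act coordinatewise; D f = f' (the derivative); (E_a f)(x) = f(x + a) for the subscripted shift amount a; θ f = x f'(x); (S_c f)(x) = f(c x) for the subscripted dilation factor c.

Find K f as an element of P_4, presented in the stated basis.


S_{-3} f = -81x^3 + 6x - 2
E_{-2} f = 3x^3 - 18x^2 + 34x - 22
θ E_{-2} f = 9x^3 - 36x^2 + 34x
D θ E_{-2} f = 27x^2 - 72x + 34
D f = 9x^2 - 2
(S_{-3} + D θ E_{-2} + D) f = -81x^3 + 36x^2 - 66x + 30

the result is g(x) = -81x^3 + 36x^2 - 66x + 30


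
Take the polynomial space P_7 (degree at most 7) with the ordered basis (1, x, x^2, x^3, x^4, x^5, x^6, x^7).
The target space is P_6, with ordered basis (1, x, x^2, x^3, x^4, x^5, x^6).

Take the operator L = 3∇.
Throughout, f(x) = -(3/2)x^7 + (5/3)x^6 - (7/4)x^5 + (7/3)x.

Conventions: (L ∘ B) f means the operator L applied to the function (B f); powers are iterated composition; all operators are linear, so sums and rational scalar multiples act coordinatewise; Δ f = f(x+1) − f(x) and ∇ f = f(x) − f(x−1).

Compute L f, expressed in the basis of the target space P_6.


∇ f = -(21/2)x^6 + (83/2)x^5 - (345/4)x^4 + (310/3)x^3 - 74x^2 + (117/4)x - 31/12
(3∇) f = -(63/2)x^6 + (249/2)x^5 - (1035/4)x^4 + 310x^3 - 222x^2 + (351/4)x - 31/4

the image equals g(x) = -(63/2)x^6 + (249/2)x^5 - (1035/4)x^4 + 310x^3 - 222x^2 + (351/4)x - 31/4


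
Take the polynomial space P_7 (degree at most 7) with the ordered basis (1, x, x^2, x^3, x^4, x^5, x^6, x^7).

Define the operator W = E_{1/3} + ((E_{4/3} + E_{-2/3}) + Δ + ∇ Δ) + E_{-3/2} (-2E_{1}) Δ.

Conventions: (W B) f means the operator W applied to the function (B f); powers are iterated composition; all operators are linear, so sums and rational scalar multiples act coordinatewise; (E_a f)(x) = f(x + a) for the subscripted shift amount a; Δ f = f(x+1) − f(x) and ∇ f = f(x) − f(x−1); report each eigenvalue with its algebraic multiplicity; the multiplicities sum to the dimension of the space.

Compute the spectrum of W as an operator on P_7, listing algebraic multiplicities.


λ = 3 (multiplicity 8)

image of 1: 3
image of x: 3x
image of x^2: 3x^2 + 16/3
image of x^3: 3x^3 + 16x + 47/18
image of x^4: 3x^4 + 32x^2 + (94/9)x + 172/27
image of x^5: 3x^5 + (160/3)x^3 + (235/9)x^2 + (860/27)x + 3215/648
image of x^6: 3x^6 + 80x^4 + (470/9)x^3 + (860/9)x^2 + (3215/108)x + 2116/243
image of x^7: 3x^7 + 112x^5 + (1645/18)x^4 + (6020/27)x^3 + (22505/216)x^2 + (14812/243)x + 196007/23328
the matrix is upper triangular; its diagonal is (3, 3, 3, 3, 3, 3, 3, 3)
for a triangular matrix the eigenvalues are the diagonal entries, with algebraic multiplicity their repetition count


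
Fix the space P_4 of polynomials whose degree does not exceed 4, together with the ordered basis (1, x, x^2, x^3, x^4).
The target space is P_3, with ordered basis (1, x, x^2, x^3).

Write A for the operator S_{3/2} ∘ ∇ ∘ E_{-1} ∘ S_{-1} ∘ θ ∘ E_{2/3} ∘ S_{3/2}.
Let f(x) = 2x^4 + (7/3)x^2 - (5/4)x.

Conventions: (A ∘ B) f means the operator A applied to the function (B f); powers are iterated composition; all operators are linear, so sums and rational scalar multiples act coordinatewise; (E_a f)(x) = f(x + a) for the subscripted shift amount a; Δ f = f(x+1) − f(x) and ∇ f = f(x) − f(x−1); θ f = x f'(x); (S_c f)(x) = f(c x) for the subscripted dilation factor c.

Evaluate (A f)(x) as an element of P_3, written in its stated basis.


g(x) = (2187/4)x^3 - 2187x^2 + 2988x - 11081/8

S_{3/2} f = (81/8)x^4 + (21/4)x^2 - (15/8)x
E_{2/3} S_{3/2} f = (81/8)x^4 + 27x^3 + (129/4)x^2 + (137/8)x + 37/12
θ E_{2/3} S_{3/2} f = (81/2)x^4 + 81x^3 + (129/2)x^2 + (137/8)x
S_{-1} (θ ∘ E_{2/3} ∘ S_{3/2}) f = (81/2)x^4 - 81x^3 + (129/2)x^2 - (137/8)x
E_{-1} S_{-1} (θ ∘ E_{2/3} ∘ S_{3/2}) f = (81/2)x^4 - 243x^3 + (1101/2)x^2 - (4409/8)x + 1625/8
∇ E_{-1} S_{-1} (θ ∘ E_{2/3} ∘ S_{3/2}) f = 162x^3 - 972x^2 + 1992x - 11081/8
S_{3/2} (∇ ∘ E_{-1} ∘ S_{-1}) (θ ∘ E_{2/3} ∘ S_{3/2}) f = (2187/4)x^3 - 2187x^2 + 2988x - 11081/8


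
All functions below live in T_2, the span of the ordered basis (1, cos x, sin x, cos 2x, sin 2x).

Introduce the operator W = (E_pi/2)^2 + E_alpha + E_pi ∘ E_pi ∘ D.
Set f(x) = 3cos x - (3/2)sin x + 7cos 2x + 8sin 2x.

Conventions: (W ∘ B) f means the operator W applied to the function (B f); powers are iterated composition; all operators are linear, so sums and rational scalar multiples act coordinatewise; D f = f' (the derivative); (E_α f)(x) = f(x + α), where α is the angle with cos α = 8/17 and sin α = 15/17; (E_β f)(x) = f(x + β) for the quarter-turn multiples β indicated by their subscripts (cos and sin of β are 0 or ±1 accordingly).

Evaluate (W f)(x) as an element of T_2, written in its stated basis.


E_pi/2 f = -(3/2)cos x - 3sin x - 7cos 2x - 8sin 2x
E_pi/2 E_pi/2 f = -3cos x + (3/2)sin x + 7cos 2x + 8sin 2x
E_alpha f = (3/34)cos x - (57/17)sin x + (793/289)cos 2x - (2968/289)sin 2x
D f = -(3/2)cos x - 3sin x + 16cos 2x - 14sin 2x
E_pi D f = (3/2)cos x + 3sin x + 16cos 2x - 14sin 2x
E_pi E_pi D f = -(3/2)cos x - 3sin x + 16cos 2x - 14sin 2x
((E_pi/2)^2 + E_alpha + E_pi ∘ E_pi ∘ D) f = -(75/17)cos x - (165/34)sin x + (7440/289)cos 2x - (4702/289)sin 2x

the result is g(x) = -(75/17)cos x - (165/34)sin x + (7440/289)cos 2x - (4702/289)sin 2x


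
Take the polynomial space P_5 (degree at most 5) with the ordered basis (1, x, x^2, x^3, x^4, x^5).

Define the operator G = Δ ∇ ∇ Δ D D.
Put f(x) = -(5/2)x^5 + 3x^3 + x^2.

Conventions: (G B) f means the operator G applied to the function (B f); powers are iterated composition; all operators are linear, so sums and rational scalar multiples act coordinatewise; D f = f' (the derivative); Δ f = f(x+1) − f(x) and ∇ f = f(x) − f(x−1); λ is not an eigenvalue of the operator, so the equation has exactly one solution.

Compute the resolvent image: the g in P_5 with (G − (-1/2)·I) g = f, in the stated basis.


write g with unknown coordinates in the stated basis and equate coefficients in (G − (-1/2)·I) g = f
solving from the highest basis element down gives g = -5x^5 + 6x^3 + 2x^2
check: G g = 0
so G g − (-1/2)·g = -(5/2)x^5 + 3x^3 + x^2 = f ✓

the image equals g(x) = -5x^5 + 6x^3 + 2x^2


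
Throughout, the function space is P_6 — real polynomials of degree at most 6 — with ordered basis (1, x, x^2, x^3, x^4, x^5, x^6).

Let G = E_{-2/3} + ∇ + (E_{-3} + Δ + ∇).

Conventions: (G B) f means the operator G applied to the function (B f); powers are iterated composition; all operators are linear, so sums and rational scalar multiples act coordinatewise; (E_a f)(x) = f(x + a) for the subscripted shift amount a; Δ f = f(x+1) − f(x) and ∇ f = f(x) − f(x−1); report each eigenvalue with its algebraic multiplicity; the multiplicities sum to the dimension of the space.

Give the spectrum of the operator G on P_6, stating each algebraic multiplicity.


λ = 2 (multiplicity 7)

image of 1: 2
image of x: 2x - 2/3
image of x^2: 2x^2 - (4/3)x + 76/9
image of x^3: 2x^3 - 2x^2 + (76/3)x - 656/27
image of x^4: 2x^4 - (8/3)x^3 + (152/3)x^2 - (2624/27)x + 6496/81
image of x^5: 2x^5 - (10/3)x^4 + (760/9)x^3 - (6560/27)x^2 + (32480/81)x - 58352/243
image of x^6: 2x^6 - 4x^5 + (380/3)x^4 - (13120/27)x^3 + (32480/27)x^2 - (116704/81)x + 530776/729
the matrix is upper triangular; its diagonal is (2, 2, 2, 2, 2, 2, 2)
for a triangular matrix the eigenvalues are the diagonal entries, with algebraic multiplicity their repetition count


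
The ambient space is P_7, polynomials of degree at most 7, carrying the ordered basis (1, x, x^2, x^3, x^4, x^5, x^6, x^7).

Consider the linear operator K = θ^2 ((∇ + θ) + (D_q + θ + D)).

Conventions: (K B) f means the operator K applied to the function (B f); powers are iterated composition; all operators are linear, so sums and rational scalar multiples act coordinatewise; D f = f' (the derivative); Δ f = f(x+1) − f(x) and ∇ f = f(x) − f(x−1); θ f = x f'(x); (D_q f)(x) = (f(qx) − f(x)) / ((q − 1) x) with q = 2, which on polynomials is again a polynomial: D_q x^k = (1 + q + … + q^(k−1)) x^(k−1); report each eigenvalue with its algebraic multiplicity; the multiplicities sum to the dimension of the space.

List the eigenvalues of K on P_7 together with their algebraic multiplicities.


λ = 0 (multiplicity 1), λ = 2 (multiplicity 1), λ = 16 (multiplicity 1), λ = 54 (multiplicity 1), λ = 128 (multiplicity 1), λ = 250 (multiplicity 1), λ = 432 (multiplicity 1), λ = 686 (multiplicity 1)

image of 1: 0
image of x: 2x
image of x^2: 16x^2 + 7x
image of x^3: 54x^3 + 52x^2 - 3x
image of x^4: 128x^4 + 207x^3 - 24x^2 + 4x
image of x^5: 250x^5 + 656x^4 - 90x^3 + 40x^2 - 5x
image of x^6: 432x^6 + 1875x^5 - 240x^4 + 180x^3 - 60x^2 + 6x
image of x^7: 686x^7 + 5076x^6 - 525x^5 + 560x^4 - 315x^3 + 84x^2 - 7x
the matrix is upper triangular; its diagonal is (0, 2, 16, 54, 128, 250, 432, 686)
for a triangular matrix the eigenvalues are the diagonal entries, with algebraic multiplicity their repetition count


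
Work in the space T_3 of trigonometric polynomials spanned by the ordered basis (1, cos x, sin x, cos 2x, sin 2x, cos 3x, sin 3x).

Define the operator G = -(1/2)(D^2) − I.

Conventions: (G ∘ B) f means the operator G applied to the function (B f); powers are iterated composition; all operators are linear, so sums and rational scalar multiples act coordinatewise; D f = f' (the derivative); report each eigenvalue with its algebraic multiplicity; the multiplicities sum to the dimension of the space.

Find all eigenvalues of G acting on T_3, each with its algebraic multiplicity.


λ = -1 (multiplicity 1), λ = -1/2 (multiplicity 2), λ = 1 (multiplicity 2), λ = 7/2 (multiplicity 2)

image of 1: -1
image of cos x: -(1/2)cos x
image of sin x: -(1/2)sin x
image of cos 2x: cos 2x
image of sin 2x: sin 2x
image of cos 3x: (7/2)cos 3x
image of sin 3x: (7/2)sin 3x
the matrix is diagonal; its diagonal is (-1, -1/2, -1/2, 1, 1, 7/2, 7/2)
for a triangular matrix the eigenvalues are the diagonal entries, with algebraic multiplicity their repetition count


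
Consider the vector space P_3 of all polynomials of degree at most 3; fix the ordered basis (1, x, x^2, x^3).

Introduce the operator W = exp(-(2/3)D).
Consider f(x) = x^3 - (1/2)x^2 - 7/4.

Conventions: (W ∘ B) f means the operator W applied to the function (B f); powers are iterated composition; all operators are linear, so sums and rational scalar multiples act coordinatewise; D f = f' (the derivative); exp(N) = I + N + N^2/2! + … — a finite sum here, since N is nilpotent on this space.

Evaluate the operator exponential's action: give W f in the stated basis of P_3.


the result is g(x) = x^3 - (5/2)x^2 + 2x - 245/108

order-1 term: -2x^2 + (2/3)x
order-2 term: (4/3)x - 2/9
order-3 term: -8/27
the series for exp(-(2/3)D) f terminates at order 3
exp(-(2/3)D) f = x^3 - (5/2)x^2 + 2x - 245/108


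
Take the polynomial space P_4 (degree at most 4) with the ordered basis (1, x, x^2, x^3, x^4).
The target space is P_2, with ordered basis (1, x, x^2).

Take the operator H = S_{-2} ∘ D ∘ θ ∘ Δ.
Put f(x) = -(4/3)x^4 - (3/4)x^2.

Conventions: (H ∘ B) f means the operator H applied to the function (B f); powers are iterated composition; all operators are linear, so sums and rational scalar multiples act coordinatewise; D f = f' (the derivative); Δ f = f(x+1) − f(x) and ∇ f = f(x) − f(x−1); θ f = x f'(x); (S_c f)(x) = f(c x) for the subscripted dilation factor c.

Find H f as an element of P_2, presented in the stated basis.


the result is g(x) = -192x^2 + 64x - 41/6

Δ f = -(16/3)x^3 - 8x^2 - (41/6)x - 25/12
θ Δ f = -16x^3 - 16x^2 - (41/6)x
D θ Δ f = -48x^2 - 32x - 41/6
S_{-2} D θ Δ f = -192x^2 + 64x - 41/6


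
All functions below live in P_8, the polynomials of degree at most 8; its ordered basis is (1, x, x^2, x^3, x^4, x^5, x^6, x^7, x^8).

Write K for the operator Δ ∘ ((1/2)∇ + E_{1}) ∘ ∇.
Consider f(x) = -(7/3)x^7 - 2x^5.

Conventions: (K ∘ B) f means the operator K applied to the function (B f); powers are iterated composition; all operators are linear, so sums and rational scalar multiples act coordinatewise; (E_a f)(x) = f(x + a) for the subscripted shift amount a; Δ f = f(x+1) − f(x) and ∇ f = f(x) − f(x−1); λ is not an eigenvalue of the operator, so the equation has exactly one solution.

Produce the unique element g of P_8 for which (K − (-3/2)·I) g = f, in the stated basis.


the image equals g(x) = -(14/9)x^7 + (380/9)x^5 + (980/3)x^4 - (7360/27)x^3 - (12500/3)x^2 - (206368/27)x + 39404/9

write g with unknown coordinates in the stated basis and equate coefficients in (K − (-3/2)·I) g = f
solving from the highest basis element down gives g = -(14/9)x^7 + (380/9)x^5 + (980/3)x^4 - (7360/27)x^3 - (12500/3)x^2 - (206368/27)x + 39404/9
check: K g = -(196/3)x^5 - 490x^4 + (3680/9)x^3 + 6250x^2 + (103184/9)x - 19702/3
so K g − (-3/2)·g = -(7/3)x^7 - 2x^5 = f ✓


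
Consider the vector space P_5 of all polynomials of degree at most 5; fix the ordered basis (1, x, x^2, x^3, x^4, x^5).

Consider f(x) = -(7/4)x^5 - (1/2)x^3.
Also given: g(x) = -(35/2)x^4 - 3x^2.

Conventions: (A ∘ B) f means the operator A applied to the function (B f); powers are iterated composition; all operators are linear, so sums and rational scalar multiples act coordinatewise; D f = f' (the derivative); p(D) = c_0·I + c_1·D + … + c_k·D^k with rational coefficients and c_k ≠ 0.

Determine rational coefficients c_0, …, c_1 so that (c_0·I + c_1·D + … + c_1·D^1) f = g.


D^0 f = -(7/4)x^5 - (1/2)x^3
D^1 f = -(35/4)x^4 - (3/2)x^2
matching coefficients of g against c_0 f + c_1 Df + … from the top degree down determines the c_i
solution: c_0 = 0, c_1 = 2

p(D) = 2·D, i.e. c_0 = 0, c_1 = 2


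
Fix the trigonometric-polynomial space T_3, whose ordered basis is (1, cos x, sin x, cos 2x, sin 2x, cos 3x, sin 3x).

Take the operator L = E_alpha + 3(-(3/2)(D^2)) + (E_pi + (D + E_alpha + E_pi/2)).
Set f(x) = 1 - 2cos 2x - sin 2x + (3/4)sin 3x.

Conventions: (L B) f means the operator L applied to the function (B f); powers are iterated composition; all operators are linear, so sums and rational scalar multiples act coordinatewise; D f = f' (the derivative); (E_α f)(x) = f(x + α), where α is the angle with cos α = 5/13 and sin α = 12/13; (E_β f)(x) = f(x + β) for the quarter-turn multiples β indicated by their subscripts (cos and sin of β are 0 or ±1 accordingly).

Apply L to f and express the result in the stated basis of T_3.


E_alpha f = 1 + (118/169)cos 2x + (359/169)sin 2x - (621/2197)cos 3x - (6105/8788)sin 3x
D f = -2cos 2x + 4sin 2x + (9/4)cos 3x
D D f = 8cos 2x + 4sin 2x - (27/4)sin 3x
(-(3/2)(D^2)) f = -12cos 2x - 6sin 2x + (81/8)sin 3x
(3(-(3/2)(D^2))) f = -36cos 2x - 18sin 2x + (243/8)sin 3x
E_pi f = 1 - 2cos 2x - sin 2x - (3/4)sin 3x
D f = -2cos 2x + 4sin 2x + (9/4)cos 3x
E_alpha f = 1 + (118/169)cos 2x + (359/169)sin 2x - (621/2197)cos 3x - (6105/8788)sin 3x
E_pi/2 f = 1 + 2cos 2x + sin 2x - (3/4)cos 3x
(D + E_alpha + E_pi/2) f = 2 + (118/169)cos 2x + (1204/169)sin 2x + (5349/4394)cos 3x - (6105/8788)sin 3x
(E_pi + (D + E_alpha + E_pi/2)) f = 3 - (220/169)cos 2x + (1035/169)sin 2x + (5349/4394)cos 3x - (3174/2197)sin 3x
(E_alpha + 3(-(3/2)(D^2)) + (E_pi + (D + E_alpha + E_pi/2))) f = 4 - (6186/169)cos 2x - (1648/169)sin 2x + (4107/4394)cos 3x + (496269/17576)sin 3x

the image equals g(x) = 4 - (6186/169)cos 2x - (1648/169)sin 2x + (4107/4394)cos 3x + (496269/17576)sin 3x


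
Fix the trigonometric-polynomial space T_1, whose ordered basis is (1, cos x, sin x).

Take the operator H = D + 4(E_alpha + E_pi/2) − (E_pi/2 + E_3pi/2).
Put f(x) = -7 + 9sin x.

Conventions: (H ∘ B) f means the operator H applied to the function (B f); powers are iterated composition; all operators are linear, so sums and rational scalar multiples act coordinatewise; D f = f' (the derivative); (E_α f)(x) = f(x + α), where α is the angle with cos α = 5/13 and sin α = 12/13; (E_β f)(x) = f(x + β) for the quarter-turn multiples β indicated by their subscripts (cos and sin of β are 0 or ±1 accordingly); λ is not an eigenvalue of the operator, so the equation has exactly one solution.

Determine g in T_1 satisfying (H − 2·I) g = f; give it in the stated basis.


write g with unknown coordinates in the stated basis and equate coefficients in (H − 2·I) g = f
solving from the highest basis element down gives g = -7/4 - (1017/985)cos x - (54/985)sin x
check: H g = -21/2 - (2034/985)cos x + (8757/985)sin x
so H g − 2·g = -7 + 9sin x = f ✓

the result is g(x) = -7/4 - (1017/985)cos x - (54/985)sin x


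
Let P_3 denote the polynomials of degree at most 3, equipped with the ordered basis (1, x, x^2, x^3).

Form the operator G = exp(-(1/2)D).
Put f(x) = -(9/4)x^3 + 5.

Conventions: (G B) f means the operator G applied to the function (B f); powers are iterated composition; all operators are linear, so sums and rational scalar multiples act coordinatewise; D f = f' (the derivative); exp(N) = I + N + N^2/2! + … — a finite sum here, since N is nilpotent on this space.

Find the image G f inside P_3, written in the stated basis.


order-1 term: (27/8)x^2
order-2 term: -(27/16)x
order-3 term: 9/32
the series for exp(-(1/2)D) f terminates at order 3
exp(-(1/2)D) f = -(9/4)x^3 + (27/8)x^2 - (27/16)x + 169/32

the image equals g(x) = -(9/4)x^3 + (27/8)x^2 - (27/16)x + 169/32


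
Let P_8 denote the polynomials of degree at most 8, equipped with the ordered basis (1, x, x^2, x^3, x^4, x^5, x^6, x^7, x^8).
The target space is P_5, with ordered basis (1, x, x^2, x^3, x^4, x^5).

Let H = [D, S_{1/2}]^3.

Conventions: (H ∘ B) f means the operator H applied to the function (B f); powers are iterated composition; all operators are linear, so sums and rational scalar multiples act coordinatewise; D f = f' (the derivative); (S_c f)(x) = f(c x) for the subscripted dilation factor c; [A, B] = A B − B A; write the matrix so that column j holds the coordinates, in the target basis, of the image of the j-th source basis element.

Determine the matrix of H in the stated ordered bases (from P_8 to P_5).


image of 1: 0
image of x: 0
image of x^2: 0
image of x^3: -3/32
image of x^4: -(3/64)x
image of x^5: -(15/1024)x^2
image of x^6: -(15/4096)x^3
image of x^7: -(105/131072)x^4
image of x^8: -(21/131072)x^5
each image's coordinates form column j of the matrix

the matrix is [[0, 0, 0, -3/32, 0, 0, 0, 0, 0]; [0, 0, 0, 0, -3/64, 0, 0, 0, 0]; [0, 0, 0, 0, 0, -15/1024, 0, 0, 0]; [0, 0, 0, 0, 0, 0, -15/4096, 0, 0]; [0, 0, 0, 0, 0, 0, 0, -105/131072, 0]; [0, 0, 0, 0, 0, 0, 0, 0, -21/131072]] (rows listed top to bottom)


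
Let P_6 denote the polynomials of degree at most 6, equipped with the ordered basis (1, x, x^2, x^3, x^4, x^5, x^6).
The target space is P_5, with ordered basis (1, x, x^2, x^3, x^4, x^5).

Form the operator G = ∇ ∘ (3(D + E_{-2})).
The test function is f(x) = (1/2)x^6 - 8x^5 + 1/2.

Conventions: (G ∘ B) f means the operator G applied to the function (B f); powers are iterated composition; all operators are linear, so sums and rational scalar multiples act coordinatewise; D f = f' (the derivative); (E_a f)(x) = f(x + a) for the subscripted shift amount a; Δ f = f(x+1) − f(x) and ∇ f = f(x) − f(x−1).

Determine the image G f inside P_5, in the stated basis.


D f = 3x^5 - 40x^4
E_{-2} f = (1/2)x^6 - 14x^5 + 110x^4 - 400x^3 + 760x^2 - 736x + 577/2
(D + E_{-2}) f = (1/2)x^6 - 11x^5 + 70x^4 - 400x^3 + 760x^2 - 736x + 577/2
(3(D + E_{-2})) f = (3/2)x^6 - 33x^5 + 210x^4 - 1200x^3 + 2280x^2 - 2208x + 1731/2
∇ (3(D + E_{-2})) f = 9x^5 - (375/2)x^4 + 1200x^3 - (10425/2)x^2 + 9174x - 11865/2

g(x) = 9x^5 - (375/2)x^4 + 1200x^3 - (10425/2)x^2 + 9174x - 11865/2


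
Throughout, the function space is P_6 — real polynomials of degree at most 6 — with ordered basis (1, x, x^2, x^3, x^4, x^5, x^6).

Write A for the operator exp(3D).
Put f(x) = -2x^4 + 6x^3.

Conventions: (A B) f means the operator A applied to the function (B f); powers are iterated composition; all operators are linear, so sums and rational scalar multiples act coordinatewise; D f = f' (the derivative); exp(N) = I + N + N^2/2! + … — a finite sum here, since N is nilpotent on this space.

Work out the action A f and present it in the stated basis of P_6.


g(x) = -2x^4 - 18x^3 - 54x^2 - 54x

order-1 term: -24x^3 + 54x^2
order-2 term: -108x^2 + 162x
order-3 term: -216x + 162
order-4 term: -162
the series for exp(3D) f terminates at order 4
exp(3D) f = -2x^4 - 18x^3 - 54x^2 - 54x


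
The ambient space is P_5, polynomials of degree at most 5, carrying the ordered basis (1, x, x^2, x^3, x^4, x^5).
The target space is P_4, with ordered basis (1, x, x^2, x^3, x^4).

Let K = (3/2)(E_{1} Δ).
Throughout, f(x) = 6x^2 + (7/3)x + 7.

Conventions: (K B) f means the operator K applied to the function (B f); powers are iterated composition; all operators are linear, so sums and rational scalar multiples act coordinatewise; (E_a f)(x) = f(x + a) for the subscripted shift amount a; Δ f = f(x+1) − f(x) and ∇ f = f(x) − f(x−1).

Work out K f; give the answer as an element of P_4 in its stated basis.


the image equals g(x) = 18x + 61/2

Δ f = 12x + 25/3
E_{1} Δ f = 12x + 61/3
((3/2)(E_{1} Δ)) f = 18x + 61/2


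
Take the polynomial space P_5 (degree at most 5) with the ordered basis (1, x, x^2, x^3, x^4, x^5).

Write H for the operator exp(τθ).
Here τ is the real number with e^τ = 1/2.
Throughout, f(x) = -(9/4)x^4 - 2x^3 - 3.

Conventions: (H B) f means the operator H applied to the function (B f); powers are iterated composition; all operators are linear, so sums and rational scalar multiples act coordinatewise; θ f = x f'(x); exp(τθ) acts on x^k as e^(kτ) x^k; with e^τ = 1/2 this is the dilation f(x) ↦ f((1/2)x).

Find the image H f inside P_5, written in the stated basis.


exp(τθ) x^k = e^(kτ) x^k; with e^τ = 1/2 this sends x^k to (1/2)^k x^k
x^3 ↦ 1/8 x^3
x^4 ↦ 1/16 x^4
applying this coordinatewise to f: exp(τθ) f = -(9/64)x^4 - (1/4)x^3 - 3

g(x) = -(9/64)x^4 - (1/4)x^3 - 3


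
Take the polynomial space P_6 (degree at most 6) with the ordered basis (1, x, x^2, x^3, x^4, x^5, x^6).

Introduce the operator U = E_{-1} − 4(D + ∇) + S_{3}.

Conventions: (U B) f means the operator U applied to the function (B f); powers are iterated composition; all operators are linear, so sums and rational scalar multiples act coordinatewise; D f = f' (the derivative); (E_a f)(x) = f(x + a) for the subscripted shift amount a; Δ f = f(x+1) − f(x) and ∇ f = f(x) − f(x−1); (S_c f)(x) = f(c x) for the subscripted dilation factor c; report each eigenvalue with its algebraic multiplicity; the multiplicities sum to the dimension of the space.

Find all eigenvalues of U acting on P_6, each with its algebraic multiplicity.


λ = 2 (multiplicity 1), λ = 4 (multiplicity 1), λ = 10 (multiplicity 1), λ = 28 (multiplicity 1), λ = 82 (multiplicity 1), λ = 244 (multiplicity 1), λ = 730 (multiplicity 1)

image of 1: 2
image of x: 4x - 9
image of x^2: 10x^2 - 18x + 5
image of x^3: 28x^3 - 27x^2 + 15x - 5
image of x^4: 82x^4 - 36x^3 + 30x^2 - 20x + 5
image of x^5: 244x^5 - 45x^4 + 50x^3 - 50x^2 + 25x - 5
image of x^6: 730x^6 - 54x^5 + 75x^4 - 100x^3 + 75x^2 - 30x + 5
the matrix is upper triangular; its diagonal is (2, 4, 10, 28, 82, 244, 730)
for a triangular matrix the eigenvalues are the diagonal entries, with algebraic multiplicity their repetition count


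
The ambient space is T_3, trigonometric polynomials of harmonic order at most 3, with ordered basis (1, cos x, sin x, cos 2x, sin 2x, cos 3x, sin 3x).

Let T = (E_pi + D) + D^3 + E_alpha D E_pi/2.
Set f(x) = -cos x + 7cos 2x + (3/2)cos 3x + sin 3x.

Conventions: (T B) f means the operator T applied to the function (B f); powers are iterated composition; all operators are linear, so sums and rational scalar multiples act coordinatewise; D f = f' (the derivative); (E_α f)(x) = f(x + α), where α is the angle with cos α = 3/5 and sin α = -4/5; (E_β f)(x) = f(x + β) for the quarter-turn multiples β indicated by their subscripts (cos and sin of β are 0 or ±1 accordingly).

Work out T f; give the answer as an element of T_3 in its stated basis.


the result is g(x) = (8/5)cos x + (4/5)sin x - (161/25)cos 2x + (952/25)sin 2x - (3846/125)cos 3x + (4222/125)sin 3x

E_pi f = cos x + 7cos 2x - (3/2)cos 3x - sin 3x
D f = sin x - 14sin 2x + 3cos 3x - (9/2)sin 3x
(E_pi + D) f = cos x + sin x + 7cos 2x - 14sin 2x + (3/2)cos 3x - (11/2)sin 3x
D f = sin x - 14sin 2x + 3cos 3x - (9/2)sin 3x
D D f = cos x - 28cos 2x - (27/2)cos 3x - 9sin 3x
D D D f = -sin x + 56sin 2x - 27cos 3x + (81/2)sin 3x
E_pi/2 f = sin x - 7cos 2x - cos 3x + (3/2)sin 3x
D E_pi/2 f = cos x + 14sin 2x + (9/2)cos 3x + 3sin 3x
E_alpha D E_pi/2 f = (3/5)cos x + (4/5)sin x - (336/25)cos 2x - (98/25)sin 2x - (1317/250)cos 3x - (153/125)sin 3x
((E_pi + D) + D^3 + E_alpha D E_pi/2) f = (8/5)cos x + (4/5)sin x - (161/25)cos 2x + (952/25)sin 2x - (3846/125)cos 3x + (4222/125)sin 3x


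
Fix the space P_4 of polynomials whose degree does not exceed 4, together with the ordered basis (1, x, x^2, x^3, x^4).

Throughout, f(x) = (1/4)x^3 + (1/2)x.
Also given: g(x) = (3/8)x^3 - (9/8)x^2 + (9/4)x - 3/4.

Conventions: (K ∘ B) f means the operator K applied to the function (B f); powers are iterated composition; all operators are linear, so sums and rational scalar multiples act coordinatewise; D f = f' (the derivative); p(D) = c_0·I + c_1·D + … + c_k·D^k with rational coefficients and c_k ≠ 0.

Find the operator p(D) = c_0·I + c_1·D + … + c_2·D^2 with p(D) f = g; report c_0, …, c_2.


D^0 f = (1/4)x^3 + (1/2)x
D^1 f = (3/4)x^2 + 1/2
D^2 f = (3/2)x
matching coefficients of g against c_0 f + c_1 Df + … from the top degree down determines the c_i
solution: c_0 = 3/2, c_1 = -3/2, c_2 = 1

c_0 = 3/2, c_1 = -3/2, c_2 = 1


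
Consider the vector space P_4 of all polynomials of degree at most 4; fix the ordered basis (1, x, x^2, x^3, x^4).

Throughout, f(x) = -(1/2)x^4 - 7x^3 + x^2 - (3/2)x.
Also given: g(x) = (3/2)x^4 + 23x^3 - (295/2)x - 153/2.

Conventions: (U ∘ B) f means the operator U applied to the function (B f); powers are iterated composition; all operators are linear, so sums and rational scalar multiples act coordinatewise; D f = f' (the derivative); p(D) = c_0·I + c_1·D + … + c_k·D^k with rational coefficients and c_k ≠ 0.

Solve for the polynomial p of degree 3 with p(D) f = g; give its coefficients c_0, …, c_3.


D^0 f = -(1/2)x^4 - 7x^3 + x^2 - (3/2)x
D^1 f = -2x^3 - 21x^2 + 2x - 3/2
D^2 f = -6x^2 - 42x + 2
D^3 f = -12x - 42
matching coefficients of g against c_0 f + c_1 Df + … from the top degree down determines the c_i
solution: c_0 = -3, c_1 = -1, c_2 = 3, c_3 = 2

p(D) = -3·I − D + 3·D^2 + 2·D^3, i.e. c_0 = -3, c_1 = -1, c_2 = 3, c_3 = 2


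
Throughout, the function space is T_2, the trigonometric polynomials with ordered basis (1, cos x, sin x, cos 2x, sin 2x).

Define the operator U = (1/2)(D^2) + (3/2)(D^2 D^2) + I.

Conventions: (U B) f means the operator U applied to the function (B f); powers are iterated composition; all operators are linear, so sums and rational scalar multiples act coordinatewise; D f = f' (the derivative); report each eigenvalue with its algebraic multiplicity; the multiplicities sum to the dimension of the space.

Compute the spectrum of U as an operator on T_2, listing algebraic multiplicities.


image of 1: 1
image of cos x: 2cos x
image of sin x: 2sin x
image of cos 2x: 23cos 2x
image of sin 2x: 23sin 2x
the matrix is diagonal; its diagonal is (1, 2, 2, 23, 23)
for a triangular matrix the eigenvalues are the diagonal entries, with algebraic multiplicity their repetition count

λ = 1 (multiplicity 1), λ = 2 (multiplicity 2), λ = 23 (multiplicity 2)
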